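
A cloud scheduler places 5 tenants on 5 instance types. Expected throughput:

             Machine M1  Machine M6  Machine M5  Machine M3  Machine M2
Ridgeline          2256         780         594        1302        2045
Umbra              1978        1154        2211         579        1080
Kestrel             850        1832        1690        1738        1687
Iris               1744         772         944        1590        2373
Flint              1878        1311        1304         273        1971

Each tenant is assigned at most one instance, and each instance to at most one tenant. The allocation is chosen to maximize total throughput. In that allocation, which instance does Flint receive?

Optimal: Ridgeline→Machine M1 (2256 ops/s), Umbra→Machine M5 (2211 ops/s), Kestrel→Machine M3 (1738 ops/s), Iris→Machine M2 (2373 ops/s), Flint→Machine M6 (1311 ops/s) — total 2256+2211+1738+2373+1311 = 9889 ops/s.
Max-entry greedy (repeatedly take the single best remaining cell) gives 8945 ops/s, worse by 944.
Next-best assignment: Ridgeline→Machine M1, Umbra→Machine M5, Kestrel→Machine M6, Iris→Machine M3, Flint→Machine M2 = 9860 ops/s.
Swapping Kestrel↔Umbra (Kestrel→Machine M5 1690 ops/s, Umbra→Machine M3 579 ops/s) loses 1680.
Checked against all permutations: 9889 ops/s is optimal.
Flint's own top instance is Machine M2 (1971 ops/s), but forcing Flint→Machine M2 and reassigning the rest optimally gives only 9860 ops/s — worse by 29.

Flint receives Machine M6.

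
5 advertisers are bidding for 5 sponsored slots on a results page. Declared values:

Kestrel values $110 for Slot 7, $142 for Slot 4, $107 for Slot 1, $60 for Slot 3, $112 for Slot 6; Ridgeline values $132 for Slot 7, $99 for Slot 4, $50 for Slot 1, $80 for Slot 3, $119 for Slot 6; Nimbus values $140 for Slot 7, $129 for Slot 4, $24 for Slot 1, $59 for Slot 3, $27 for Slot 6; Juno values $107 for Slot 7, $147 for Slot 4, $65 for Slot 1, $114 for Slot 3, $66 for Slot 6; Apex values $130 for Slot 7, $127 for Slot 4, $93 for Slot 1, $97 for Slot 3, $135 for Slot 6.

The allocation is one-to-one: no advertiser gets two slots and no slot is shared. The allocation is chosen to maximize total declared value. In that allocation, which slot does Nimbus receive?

This is the linear assignment problem.
Optimal: Kestrel→Slot 1 ($107), Ridgeline→Slot 7 ($132), Nimbus→Slot 4 ($129), Juno→Slot 3 ($114), Apex→Slot 6 ($135) — total 107+132+129+114+135 = $617.
Max-entry greedy (repeatedly take the single best remaining cell) gives $609, worse by 8.
No other one-to-one assignment exceeds $617.
Nimbus's own top slot is Slot 7 ($140), but forcing Nimbus→Slot 7 and reassigning the rest optimally gives only $610 — worse by 7.

Nimbus receives Slot 4.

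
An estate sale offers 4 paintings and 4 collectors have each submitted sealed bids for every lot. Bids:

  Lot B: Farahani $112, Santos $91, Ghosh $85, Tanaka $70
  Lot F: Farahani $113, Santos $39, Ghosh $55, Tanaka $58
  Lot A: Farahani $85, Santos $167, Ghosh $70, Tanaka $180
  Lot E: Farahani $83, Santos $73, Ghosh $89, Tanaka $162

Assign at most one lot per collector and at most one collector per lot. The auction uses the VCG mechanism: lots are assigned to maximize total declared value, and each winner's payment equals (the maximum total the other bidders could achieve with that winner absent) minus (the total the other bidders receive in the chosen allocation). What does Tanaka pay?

Efficient allocation: Farahani→Lot F ($113), Santos→Lot A ($167), Ghosh→Lot B ($85), Tanaka→Lot E ($162); total welfare W = $527.
Tanaka receives Lot E at value $162, so the others get W − 162 = $365.
Without Tanaka: best allocation of the remaining 3 bidders over all 4 lots is Farahani→Lot F ($113), Santos→Lot A ($167), Ghosh→Lot E ($89), total $369.
VCG payment = (others' best without Tanaka) − (others' welfare with Tanaka) = 369 − 365 = $4.

Tanaka pays $4.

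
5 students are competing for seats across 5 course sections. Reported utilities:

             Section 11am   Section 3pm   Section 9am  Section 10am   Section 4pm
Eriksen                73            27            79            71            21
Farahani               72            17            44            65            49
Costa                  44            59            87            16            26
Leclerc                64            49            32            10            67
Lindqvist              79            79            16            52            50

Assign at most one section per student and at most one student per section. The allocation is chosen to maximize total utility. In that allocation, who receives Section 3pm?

This is a one-to-one assignment (maximum-weight bipartite matching).
Optimal: Eriksen→Section 10am (71 points), Farahani→Section 11am (72 points), Costa→Section 9am (87 points), Leclerc→Section 4pm (67 points), Lindqvist→Section 3pm (79 points) — total 71+72+87+67+79 = 376 points.
Column-greedy (each section in turn goes to its best remaining student) gives 349 points, worse by 27.
Next-best assignment: Eriksen→Section 11am, Farahani→Section 10am, Costa→Section 9am, Leclerc→Section 4pm, Lindqvist→Section 3pm = 371 points.
Swapping Lindqvist↔Farahani (Lindqvist→Section 11am 79 points, Farahani→Section 3pm 17 points) loses 55.
Checked against all permutations: 376 points is optimal.
Lindqvist's own top section is Section 11am (79 points), but forcing Lindqvist→Section 11am and reassigning the rest optimally gives only 349 points — worse by 27.

Lindqvist receives Section 3pm.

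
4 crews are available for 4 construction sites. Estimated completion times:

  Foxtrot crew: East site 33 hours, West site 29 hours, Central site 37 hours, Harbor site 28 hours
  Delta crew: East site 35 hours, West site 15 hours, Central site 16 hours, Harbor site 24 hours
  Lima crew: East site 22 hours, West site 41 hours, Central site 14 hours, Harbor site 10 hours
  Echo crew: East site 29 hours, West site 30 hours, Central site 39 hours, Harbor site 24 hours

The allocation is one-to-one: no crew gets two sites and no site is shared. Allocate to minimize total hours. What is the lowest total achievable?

Min total: 84 hours

Optimal: Foxtrot crew→West site (29 hours), Delta crew→Central site (16 hours), Lima crew→Harbor site (10 hours), Echo crew→East site (29 hours) — total 29+16+10+29 = 84 hours.
Row-greedy (each crew in turn takes its cheapest remaining site) gives 86 hours, worse by 2.
Swapping Lima crew↔Echo crew (Lima crew→East site 22 hours, Echo crew→Harbor site 24 hours) adds 7.
No other one-to-one assignment undercuts 84 hours.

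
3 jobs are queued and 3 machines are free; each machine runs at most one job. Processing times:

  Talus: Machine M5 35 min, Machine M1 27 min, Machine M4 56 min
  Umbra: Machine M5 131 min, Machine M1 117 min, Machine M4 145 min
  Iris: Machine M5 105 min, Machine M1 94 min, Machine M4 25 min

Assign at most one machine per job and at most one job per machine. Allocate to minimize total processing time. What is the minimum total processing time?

Optimal: Talus→Machine M5 (35 min), Umbra→Machine M1 (117 min), Iris→Machine M4 (25 min) — total 35+117+25 = 177 min.
Row-greedy (each job in turn takes its cheapest remaining machine) gives 183 min, worse by 6.
Next-best assignment: Talus→Machine M1, Umbra→Machine M5, Iris→Machine M4 = 183 min.

Min total: 177 min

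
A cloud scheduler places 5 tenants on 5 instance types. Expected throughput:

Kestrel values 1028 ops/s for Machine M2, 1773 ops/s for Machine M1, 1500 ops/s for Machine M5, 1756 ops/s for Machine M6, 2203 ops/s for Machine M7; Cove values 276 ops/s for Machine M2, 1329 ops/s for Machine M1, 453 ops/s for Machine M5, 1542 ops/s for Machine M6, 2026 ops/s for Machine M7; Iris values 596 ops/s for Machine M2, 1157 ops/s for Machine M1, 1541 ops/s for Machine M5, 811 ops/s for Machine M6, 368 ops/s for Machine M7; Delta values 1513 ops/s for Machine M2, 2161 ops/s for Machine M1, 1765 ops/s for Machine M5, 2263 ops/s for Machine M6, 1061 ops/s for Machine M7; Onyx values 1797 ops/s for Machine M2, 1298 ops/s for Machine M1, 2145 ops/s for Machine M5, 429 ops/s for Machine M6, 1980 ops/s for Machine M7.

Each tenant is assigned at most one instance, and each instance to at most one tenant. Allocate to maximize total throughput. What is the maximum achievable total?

Maximum total: 9400 ops/s

This is a one-to-one assignment (maximum-weight bipartite matching).
Optimal: Kestrel→Machine M1 (1773 ops/s), Cove→Machine M7 (2026 ops/s), Iris→Machine M5 (1541 ops/s), Delta→Machine M6 (2263 ops/s), Onyx→Machine M2 (1797 ops/s) — total 1773+2026+1541+2263+1797 = 9400 ops/s.
Max-entry greedy (repeatedly take the single best remaining cell) gives 8536 ops/s, worse by 864.
Next-best assignment: Kestrel→Machine M6, Cove→Machine M7, Iris→Machine M5, Delta→Machine M1, Onyx→Machine M2 = 9281 ops/s.
Swapping Iris↔Onyx (Iris→Machine M2 596 ops/s, Onyx→Machine M5 2145 ops/s) loses 597.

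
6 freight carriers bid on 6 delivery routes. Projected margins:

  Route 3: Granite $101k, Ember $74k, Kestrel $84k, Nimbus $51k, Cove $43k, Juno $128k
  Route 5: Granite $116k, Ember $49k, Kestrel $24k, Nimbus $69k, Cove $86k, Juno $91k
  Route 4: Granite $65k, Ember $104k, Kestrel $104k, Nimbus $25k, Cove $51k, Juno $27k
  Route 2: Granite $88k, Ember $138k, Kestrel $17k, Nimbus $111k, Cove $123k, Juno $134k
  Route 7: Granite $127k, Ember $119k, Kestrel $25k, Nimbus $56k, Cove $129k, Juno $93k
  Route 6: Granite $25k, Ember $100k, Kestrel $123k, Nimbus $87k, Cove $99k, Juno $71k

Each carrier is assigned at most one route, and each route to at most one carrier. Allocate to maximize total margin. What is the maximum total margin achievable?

Max total: $711k

Optimal: Granite→Route 5 ($116k), Ember→Route 4 ($104k), Kestrel→Route 6 ($123k), Nimbus→Route 2 ($111k), Cove→Route 7 ($129k), Juno→Route 3 ($128k) — total 116+104+123+111+129+128 = $711k.
Checked against all permutations: $711k is optimal.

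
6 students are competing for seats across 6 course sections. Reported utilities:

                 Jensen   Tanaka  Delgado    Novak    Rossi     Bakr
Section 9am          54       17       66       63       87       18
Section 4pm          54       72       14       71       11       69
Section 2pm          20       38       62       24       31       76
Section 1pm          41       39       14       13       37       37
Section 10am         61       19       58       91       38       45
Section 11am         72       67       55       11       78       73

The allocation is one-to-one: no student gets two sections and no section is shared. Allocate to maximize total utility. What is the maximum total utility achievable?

Maximum total: 426 points

Optimal: Jensen→Section 1pm (41 points), Tanaka→Section 4pm (72 points), Delgado→Section 2pm (62 points), Novak→Section 10am (91 points), Rossi→Section 9am (87 points), Bakr→Section 11am (73 points) — total 41+72+62+91+87+73 = 426 points.
Row-greedy (each student in turn takes its best remaining section) gives 414 points, worse by 12.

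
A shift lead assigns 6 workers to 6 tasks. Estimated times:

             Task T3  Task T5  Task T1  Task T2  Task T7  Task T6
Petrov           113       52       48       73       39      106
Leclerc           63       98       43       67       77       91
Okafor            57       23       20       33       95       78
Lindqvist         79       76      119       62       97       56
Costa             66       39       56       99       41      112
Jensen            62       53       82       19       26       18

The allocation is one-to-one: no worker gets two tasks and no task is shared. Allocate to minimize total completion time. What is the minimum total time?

This is a one-to-one assignment (minimum-cost bipartite matching).
Optimal: Petrov→Task T7 (39 min), Leclerc→Task T3 (63 min), Okafor→Task T1 (20 min), Lindqvist→Task T6 (56 min), Costa→Task T5 (39 min), Jensen→Task T2 (19 min) — total 39+63+20+56+39+19 = 236 min.
Column-greedy (each task in turn goes to its cheapest remaining worker) gives 253 min, worse by 17.
Checked against all permutations: 236 min is optimal.

Minimum total: 236 min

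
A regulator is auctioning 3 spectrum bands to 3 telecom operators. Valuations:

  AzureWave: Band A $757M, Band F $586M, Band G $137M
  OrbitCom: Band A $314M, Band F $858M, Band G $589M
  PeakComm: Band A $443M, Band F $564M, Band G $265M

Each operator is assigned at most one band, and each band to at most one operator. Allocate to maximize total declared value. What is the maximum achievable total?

Optimal: AzureWave→Band A ($757M), OrbitCom→Band G ($589M), PeakComm→Band F ($564M) — total 757+589+564 = $1910M.
Swapping OrbitCom↔PeakComm (OrbitCom→Band F $858M, PeakComm→Band G $265M) loses 30.
Every other assignment is strictly worse.

Max total: $1910M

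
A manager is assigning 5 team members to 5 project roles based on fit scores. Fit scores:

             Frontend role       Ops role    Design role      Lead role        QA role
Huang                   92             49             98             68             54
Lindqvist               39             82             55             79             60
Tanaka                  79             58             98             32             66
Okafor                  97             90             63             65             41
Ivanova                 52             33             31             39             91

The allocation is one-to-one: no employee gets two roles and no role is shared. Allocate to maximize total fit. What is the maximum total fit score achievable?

Maximum total: 450 pts

Optimal: Huang→Frontend role (92 pts), Lindqvist→Lead role (79 pts), Tanaka→Design role (98 pts), Okafor→Ops role (90 pts), Ivanova→QA role (91 pts) — total 92+79+98+90+91 = 450 pts.
Row-greedy (each employee in turn takes its best remaining role) gives 415 pts, worse by 35.
Every other assignment is strictly worse.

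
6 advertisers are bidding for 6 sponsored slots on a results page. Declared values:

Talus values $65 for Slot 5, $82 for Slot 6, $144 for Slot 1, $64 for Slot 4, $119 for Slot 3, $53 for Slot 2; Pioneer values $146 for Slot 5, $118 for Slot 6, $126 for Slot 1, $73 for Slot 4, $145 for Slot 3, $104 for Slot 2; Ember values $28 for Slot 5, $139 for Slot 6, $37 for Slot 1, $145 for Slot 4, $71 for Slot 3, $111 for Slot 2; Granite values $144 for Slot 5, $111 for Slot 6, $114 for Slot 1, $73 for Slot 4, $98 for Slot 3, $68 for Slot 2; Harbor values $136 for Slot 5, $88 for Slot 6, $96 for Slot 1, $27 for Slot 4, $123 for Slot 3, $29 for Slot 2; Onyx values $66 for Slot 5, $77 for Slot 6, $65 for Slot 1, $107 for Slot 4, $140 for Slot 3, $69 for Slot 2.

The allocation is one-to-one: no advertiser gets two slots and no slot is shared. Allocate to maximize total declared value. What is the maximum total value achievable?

Maximum total: $780

Optimal: Talus→Slot 1 ($144), Pioneer→Slot 2 ($104), Ember→Slot 4 ($145), Granite→Slot 6 ($111), Harbor→Slot 5 ($136), Onyx→Slot 3 ($140) — total 144+104+145+111+136+140 = $780.
Max-entry greedy (repeatedly take the single best remaining cell) gives $715, worse by 65.
Next-best assignment: Talus→Slot 1, Pioneer→Slot 2, Ember→Slot 4, Granite→Slot 5, Harbor→Slot 6, Onyx→Slot 3 = $765.
Swapping Granite↔Pioneer (Granite→Slot 2 $68, Pioneer→Slot 6 $118) loses 29.
No other one-to-one assignment exceeds $780.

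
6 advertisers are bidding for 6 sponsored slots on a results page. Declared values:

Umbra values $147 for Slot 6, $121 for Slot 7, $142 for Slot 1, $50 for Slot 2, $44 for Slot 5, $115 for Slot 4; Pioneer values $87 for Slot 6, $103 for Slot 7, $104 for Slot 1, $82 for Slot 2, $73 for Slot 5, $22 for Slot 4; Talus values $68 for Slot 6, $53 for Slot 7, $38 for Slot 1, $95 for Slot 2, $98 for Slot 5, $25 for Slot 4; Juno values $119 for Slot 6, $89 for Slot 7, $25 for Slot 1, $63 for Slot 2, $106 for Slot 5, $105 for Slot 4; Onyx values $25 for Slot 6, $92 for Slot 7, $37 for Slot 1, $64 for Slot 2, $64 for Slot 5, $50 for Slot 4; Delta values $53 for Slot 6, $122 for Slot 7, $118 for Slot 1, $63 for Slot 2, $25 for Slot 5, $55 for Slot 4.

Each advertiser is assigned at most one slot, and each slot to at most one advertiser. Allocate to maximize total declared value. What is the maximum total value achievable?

Optimal: Umbra→Slot 6 ($147), Pioneer→Slot 2 ($82), Talus→Slot 5 ($98), Juno→Slot 4 ($105), Onyx→Slot 7 ($92), Delta→Slot 1 ($118) — total 147+82+98+105+92+118 = $642.
No other one-to-one assignment exceeds $642.

Maximum total: $642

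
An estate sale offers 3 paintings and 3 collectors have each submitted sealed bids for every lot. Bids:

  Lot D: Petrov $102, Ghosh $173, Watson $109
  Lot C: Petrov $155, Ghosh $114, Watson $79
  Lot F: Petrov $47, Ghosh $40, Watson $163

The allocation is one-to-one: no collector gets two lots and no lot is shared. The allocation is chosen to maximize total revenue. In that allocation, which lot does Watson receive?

Optimal: Petrov→Lot C ($155), Ghosh→Lot D ($173), Watson→Lot F ($163) — total 155+173+163 = $491.

Watson receives Lot F.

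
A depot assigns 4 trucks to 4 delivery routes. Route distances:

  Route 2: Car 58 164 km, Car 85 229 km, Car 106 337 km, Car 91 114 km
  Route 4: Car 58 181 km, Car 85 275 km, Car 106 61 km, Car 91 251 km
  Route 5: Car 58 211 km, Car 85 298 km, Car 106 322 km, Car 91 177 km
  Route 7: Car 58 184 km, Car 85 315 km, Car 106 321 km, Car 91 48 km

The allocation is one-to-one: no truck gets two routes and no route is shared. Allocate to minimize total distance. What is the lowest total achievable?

This is a one-to-one assignment (minimum-cost bipartite matching).
Optimal: Car 58→Route 5 (211 km), Car 85→Route 2 (229 km), Car 106→Route 4 (61 km), Car 91→Route 7 (48 km) — total 211+229+61+48 = 549 km.
Row-greedy (each truck in turn takes its cheapest remaining route) gives 937 km, worse by 388.
Swapping Car 106↔Car 58 (Car 106→Route 5 322 km, Car 58→Route 4 181 km) adds 231.

Minimum total: 549 km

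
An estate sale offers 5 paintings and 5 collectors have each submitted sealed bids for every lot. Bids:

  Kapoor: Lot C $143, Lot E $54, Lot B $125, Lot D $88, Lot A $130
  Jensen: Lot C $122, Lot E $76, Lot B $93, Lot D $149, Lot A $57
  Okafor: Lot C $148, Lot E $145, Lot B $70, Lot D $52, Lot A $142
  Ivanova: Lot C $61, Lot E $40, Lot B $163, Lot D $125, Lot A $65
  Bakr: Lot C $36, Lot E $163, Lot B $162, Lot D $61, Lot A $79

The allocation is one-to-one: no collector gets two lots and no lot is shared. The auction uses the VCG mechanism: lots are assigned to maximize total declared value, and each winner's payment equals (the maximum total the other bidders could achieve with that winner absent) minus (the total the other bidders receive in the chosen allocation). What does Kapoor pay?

Efficient allocation: Kapoor→Lot C ($143), Jensen→Lot D ($149), Okafor→Lot A ($142), Ivanova→Lot B ($163), Bakr→Lot E ($163); total welfare W = $760.
Kapoor receives Lot C at value $143, so the others get W − 143 = $617.
Without Kapoor: best allocation of the remaining 4 bidders over all 5 lots is Jensen→Lot D ($149), Okafor→Lot C ($148), Ivanova→Lot B ($163), Bakr→Lot E ($163), total $623.
VCG payment = (others' best without Kapoor) − (others' welfare with Kapoor) = 623 − 617 = $6.

Kapoor pays $6.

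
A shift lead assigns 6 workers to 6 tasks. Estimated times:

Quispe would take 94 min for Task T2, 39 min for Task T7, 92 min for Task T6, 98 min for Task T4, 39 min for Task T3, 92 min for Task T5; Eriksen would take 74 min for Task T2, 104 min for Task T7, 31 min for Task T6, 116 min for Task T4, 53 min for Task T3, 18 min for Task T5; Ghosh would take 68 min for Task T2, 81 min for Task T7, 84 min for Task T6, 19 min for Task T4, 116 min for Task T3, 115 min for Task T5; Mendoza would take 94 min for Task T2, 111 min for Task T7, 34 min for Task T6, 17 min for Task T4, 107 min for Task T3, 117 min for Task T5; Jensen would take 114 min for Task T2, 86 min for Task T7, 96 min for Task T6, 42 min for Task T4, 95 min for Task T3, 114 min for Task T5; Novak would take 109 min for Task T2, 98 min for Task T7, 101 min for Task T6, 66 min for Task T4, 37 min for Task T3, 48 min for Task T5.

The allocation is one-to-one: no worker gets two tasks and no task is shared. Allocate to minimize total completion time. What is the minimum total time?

Minimum total: 238 min

Optimal: Quispe→Task T7 (39 min), Eriksen→Task T5 (18 min), Ghosh→Task T2 (68 min), Mendoza→Task T6 (34 min), Jensen→Task T4 (42 min), Novak→Task T3 (37 min) — total 39+18+68+34+42+37 = 238 min.
Swapping Quispe↔Jensen (Quispe→Task T4 98 min, Jensen→Task T7 86 min) adds 103.
Every other assignment is strictly worse.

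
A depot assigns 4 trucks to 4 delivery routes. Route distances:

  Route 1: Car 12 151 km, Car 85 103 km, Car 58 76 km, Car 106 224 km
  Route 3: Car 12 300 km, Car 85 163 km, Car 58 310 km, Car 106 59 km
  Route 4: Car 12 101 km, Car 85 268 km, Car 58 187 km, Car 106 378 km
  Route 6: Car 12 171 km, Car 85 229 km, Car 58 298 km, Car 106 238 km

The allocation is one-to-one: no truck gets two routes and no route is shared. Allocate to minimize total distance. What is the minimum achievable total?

Min total: 465 km

Optimal: Car 12→Route 4 (101 km), Car 85→Route 6 (229 km), Car 58→Route 1 (76 km), Car 106→Route 3 (59 km) — total 101+229+76+59 = 465 km.
Row-greedy (each truck in turn takes its cheapest remaining route) gives 561 km, worse by 96.
Next-best assignment: Car 12→Route 6, Car 85→Route 1, Car 58→Route 4, Car 106→Route 3 = 520 km.
Every other assignment is strictly worse.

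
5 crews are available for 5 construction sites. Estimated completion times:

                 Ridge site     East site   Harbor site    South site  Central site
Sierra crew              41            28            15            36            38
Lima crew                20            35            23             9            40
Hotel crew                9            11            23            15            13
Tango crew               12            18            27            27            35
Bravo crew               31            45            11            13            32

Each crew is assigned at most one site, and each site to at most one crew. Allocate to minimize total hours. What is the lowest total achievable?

Min total: 73 hours

Optimal: Sierra crew→East site (28 hours), Lima crew→South site (9 hours), Hotel crew→Central site (13 hours), Tango crew→Ridge site (12 hours), Bravo crew→Harbor site (11 hours) — total 28+9+13+12+11 = 73 hours.
Min-entry greedy (repeatedly take the single cheapest remaining cell) gives 85 hours, worse by 12.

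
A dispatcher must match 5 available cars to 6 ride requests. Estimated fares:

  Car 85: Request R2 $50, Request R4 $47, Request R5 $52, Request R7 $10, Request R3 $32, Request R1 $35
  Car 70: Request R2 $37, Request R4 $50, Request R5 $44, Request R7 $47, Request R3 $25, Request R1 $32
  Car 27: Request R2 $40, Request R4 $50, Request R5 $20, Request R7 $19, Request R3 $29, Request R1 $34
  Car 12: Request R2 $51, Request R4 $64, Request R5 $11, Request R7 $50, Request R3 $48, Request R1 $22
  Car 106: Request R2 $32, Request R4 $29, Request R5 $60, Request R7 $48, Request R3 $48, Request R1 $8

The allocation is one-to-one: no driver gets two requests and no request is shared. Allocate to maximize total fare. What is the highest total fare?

Optimal: Car 85→Request R2 ($50), Car 70→Request R7 ($47), Car 27→Request R4 ($50), Car 12→Request R3 ($48), Car 106→Request R5 ($60) — total 50+47+50+48+60 = $255.
Column-greedy (each request in turn goes to its best remaining driver) gives $212, worse by 43.

Maximum total: $255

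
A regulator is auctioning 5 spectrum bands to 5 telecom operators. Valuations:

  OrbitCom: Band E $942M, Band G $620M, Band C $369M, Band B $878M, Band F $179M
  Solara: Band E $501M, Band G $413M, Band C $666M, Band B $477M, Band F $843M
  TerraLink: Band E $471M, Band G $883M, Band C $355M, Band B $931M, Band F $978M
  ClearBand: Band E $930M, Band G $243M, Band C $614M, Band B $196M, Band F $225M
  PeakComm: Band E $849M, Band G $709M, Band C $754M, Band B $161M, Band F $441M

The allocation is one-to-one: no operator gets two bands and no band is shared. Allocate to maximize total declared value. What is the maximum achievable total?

Optimal: OrbitCom→Band B ($878M), Solara→Band F ($843M), TerraLink→Band G ($883M), ClearBand→Band E ($930M), PeakComm→Band C ($754M) — total 878+843+883+930+754 = $4288M.
Row-greedy (each operator in turn takes its best remaining band) gives $4039M, worse by 249.
Next-best assignment: OrbitCom→Band B, Solara→Band C, TerraLink→Band F, ClearBand→Band E, PeakComm→Band G = $4161M.

Maximum total: $4288M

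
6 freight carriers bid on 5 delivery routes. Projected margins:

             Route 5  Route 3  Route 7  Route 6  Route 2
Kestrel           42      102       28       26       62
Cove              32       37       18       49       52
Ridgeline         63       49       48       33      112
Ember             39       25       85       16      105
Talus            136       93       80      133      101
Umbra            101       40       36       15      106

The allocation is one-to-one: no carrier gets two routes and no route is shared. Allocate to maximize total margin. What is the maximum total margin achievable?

Optimal: Umbra→Route 5 ($101k), Kestrel→Route 3 ($102k), Ember→Route 7 ($85k), Talus→Route 6 ($133k), Ridgeline→Route 2 ($112k) — total 101+102+85+133+112 = $533k.
Row-greedy (each carrier in turn takes its best remaining route) gives $435k, worse by 98.
Swapping Kestrel↔Ridgeline (Kestrel→Route 2 $62k, Ridgeline→Route 3 $49k) loses 103.

Max total: $533k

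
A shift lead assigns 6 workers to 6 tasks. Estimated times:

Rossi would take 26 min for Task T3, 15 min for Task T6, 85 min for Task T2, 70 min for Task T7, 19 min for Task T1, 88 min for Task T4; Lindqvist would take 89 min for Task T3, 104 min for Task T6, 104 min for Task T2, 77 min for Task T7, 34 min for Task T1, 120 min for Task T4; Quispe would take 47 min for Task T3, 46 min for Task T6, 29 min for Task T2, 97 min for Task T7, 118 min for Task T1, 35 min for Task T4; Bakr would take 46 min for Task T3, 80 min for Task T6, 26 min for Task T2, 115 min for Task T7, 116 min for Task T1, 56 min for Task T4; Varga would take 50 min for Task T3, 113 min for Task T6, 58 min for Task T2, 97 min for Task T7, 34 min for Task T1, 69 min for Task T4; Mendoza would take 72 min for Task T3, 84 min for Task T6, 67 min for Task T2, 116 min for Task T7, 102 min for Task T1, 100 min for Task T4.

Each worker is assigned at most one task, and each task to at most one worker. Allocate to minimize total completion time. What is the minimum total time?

Minimum total: 259 min

Optimal: Rossi→Task T6 (15 min), Lindqvist→Task T7 (77 min), Quispe→Task T4 (35 min), Bakr→Task T2 (26 min), Varga→Task T1 (34 min), Mendoza→Task T3 (72 min) — total 15+77+35+26+34+72 = 259 min.
Min-entry greedy (repeatedly take the single cheapest remaining cell) gives 276 min, worse by 17.
No other one-to-one assignment undercuts 259 min.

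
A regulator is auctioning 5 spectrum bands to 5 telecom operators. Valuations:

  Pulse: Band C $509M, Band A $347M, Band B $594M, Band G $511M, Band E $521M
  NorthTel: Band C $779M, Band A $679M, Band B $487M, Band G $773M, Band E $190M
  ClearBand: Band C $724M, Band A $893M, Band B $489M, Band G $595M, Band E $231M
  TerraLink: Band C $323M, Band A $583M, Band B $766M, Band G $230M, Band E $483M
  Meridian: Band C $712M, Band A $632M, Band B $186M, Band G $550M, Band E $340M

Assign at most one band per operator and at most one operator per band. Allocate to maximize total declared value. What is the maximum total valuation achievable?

Max total: $3665M

Treat this as an assignment problem: match each operator to one band.
Optimal: Pulse→Band E ($521M), NorthTel→Band G ($773M), ClearBand→Band A ($893M), TerraLink→Band B ($766M), Meridian→Band C ($712M) — total 521+773+893+766+712 = $3665M.
Row-greedy (each operator in turn takes its best remaining band) gives $3299M, worse by 366.
Swapping TerraLink↔NorthTel (TerraLink→Band G $230M, NorthTel→Band B $487M) loses 822.
Checked against all permutations: $3665M is optimal.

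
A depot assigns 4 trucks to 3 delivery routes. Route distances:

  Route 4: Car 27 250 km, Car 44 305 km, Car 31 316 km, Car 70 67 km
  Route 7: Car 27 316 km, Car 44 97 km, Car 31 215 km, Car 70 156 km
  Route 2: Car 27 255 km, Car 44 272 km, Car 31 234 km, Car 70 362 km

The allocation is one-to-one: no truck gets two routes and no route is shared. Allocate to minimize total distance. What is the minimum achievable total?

Treat this as an assignment problem: match each truck to one route.
Optimal: Car 70→Route 4 (67 km), Car 44→Route 7 (97 km), Car 31→Route 2 (234 km) — total 67+97+234 = 398 km.
Row-greedy (each truck in turn takes its cheapest remaining route) gives 581 km, worse by 183.
Next-best assignment: Car 70→Route 4, Car 44→Route 7, Car 27→Route 2 = 419 km.
Every other assignment is strictly worse.

Min total: 398 km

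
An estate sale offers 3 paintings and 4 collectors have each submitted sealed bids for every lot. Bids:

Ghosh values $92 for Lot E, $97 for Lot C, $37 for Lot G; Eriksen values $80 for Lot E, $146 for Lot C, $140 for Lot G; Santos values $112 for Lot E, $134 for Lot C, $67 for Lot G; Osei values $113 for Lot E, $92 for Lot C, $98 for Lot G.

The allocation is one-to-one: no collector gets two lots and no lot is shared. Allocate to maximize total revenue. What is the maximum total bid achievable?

Optimal: Osei→Lot E ($113), Santos→Lot C ($134), Eriksen→Lot G ($140) — total 113+134+140 = $387.
Row-greedy (each collector in turn takes its best remaining lot) gives $349, worse by 38.
Next-best assignment: Ghosh→Lot E, Santos→Lot C, Eriksen→Lot G = $366.
Swapping Santos↔Osei (Santos→Lot E $112, Osei→Lot C $92) loses 43.

Maximum total: $387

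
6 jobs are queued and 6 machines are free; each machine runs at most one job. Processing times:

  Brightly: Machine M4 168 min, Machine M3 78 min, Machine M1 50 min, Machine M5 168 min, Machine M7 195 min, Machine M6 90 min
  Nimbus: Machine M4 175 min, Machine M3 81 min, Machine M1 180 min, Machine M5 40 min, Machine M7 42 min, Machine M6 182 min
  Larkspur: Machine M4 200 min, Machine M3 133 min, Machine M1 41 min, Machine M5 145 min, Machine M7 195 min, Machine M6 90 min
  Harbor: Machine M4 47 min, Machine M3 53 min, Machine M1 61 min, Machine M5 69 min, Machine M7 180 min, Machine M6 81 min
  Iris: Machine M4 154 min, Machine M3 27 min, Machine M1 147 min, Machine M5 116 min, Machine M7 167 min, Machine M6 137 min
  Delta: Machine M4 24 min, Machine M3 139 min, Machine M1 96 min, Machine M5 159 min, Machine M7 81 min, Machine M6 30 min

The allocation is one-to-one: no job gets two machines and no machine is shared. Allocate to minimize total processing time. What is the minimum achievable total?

Optimal: Brightly→Machine M6 (90 min), Nimbus→Machine M7 (42 min), Larkspur→Machine M1 (41 min), Harbor→Machine M5 (69 min), Iris→Machine M3 (27 min), Delta→Machine M4 (24 min) — total 90+42+41+69+27+24 = 293 min.
Column-greedy (each machine in turn goes to its cheapest remaining job) gives 402 min, worse by 109.
Next-best assignment: Brightly→Machine M1, Nimbus→Machine M7, Larkspur→Machine M6, Harbor→Machine M5, Iris→Machine M3, Delta→Machine M4 = 302 min.

Minimum total: 293 min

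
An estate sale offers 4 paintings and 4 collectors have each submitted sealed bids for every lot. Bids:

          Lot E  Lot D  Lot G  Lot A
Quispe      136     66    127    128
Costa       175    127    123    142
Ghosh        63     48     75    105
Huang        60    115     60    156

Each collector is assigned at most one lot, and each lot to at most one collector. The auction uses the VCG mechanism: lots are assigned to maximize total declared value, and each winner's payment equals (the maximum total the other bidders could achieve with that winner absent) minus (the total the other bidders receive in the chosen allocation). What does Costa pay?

Costa pays $20.

Efficient allocation: Quispe→Lot G ($127), Costa→Lot E ($175), Ghosh→Lot A ($105), Huang→Lot D ($115); total welfare W = $522.
Costa receives Lot E at value $175, so the others get W − 175 = $347.
Without Costa: best allocation of the remaining 3 bidders over all 4 lots is Quispe→Lot E ($136), Ghosh→Lot G ($75), Huang→Lot A ($156), total $367.
VCG payment = (others' best without Costa) − (others' welfare with Costa) = 367 − 347 = $20.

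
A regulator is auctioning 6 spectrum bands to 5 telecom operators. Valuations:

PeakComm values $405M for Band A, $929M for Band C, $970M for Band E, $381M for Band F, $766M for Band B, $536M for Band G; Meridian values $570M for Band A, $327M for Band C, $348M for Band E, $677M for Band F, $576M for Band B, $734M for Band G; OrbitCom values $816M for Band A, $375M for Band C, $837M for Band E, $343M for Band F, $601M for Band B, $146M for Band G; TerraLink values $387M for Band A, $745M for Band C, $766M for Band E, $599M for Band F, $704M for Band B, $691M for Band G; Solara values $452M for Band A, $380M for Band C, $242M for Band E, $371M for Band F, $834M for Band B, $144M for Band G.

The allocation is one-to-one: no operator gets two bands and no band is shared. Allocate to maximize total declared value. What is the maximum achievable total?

Max total: $4099M

This is the linear assignment problem.
Optimal: PeakComm→Band E ($970M), Meridian→Band G ($734M), OrbitCom→Band A ($816M), TerraLink→Band C ($745M), Solara→Band B ($834M) — total 970+734+816+745+834 = $4099M.
Column-greedy (each band in turn goes to its best remaining operator) gives $4022M, worse by 77.
Swapping OrbitCom↔Meridian (OrbitCom→Band G $146M, Meridian→Band A $570M) loses 834.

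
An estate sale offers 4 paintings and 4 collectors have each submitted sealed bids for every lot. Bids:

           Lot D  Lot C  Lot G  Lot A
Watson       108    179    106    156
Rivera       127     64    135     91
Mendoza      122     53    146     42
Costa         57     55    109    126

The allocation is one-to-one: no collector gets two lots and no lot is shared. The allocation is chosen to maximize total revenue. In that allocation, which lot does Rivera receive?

Treat this as an assignment problem: match each collector to one lot.
Optimal: Watson→Lot C ($179), Rivera→Lot D ($127), Mendoza→Lot G ($146), Costa→Lot A ($126) — total 179+127+146+126 = $578.
Row-greedy (each collector in turn takes its best remaining lot) gives $562, worse by 16.
Swapping Mendoza↔Costa (Mendoza→Lot A $42, Costa→Lot G $109) loses 121.
Rivera's own top lot is Lot G ($135), but forcing Rivera→Lot G and reassigning the rest optimally gives only $562 — worse by 16.

Rivera receives Lot D.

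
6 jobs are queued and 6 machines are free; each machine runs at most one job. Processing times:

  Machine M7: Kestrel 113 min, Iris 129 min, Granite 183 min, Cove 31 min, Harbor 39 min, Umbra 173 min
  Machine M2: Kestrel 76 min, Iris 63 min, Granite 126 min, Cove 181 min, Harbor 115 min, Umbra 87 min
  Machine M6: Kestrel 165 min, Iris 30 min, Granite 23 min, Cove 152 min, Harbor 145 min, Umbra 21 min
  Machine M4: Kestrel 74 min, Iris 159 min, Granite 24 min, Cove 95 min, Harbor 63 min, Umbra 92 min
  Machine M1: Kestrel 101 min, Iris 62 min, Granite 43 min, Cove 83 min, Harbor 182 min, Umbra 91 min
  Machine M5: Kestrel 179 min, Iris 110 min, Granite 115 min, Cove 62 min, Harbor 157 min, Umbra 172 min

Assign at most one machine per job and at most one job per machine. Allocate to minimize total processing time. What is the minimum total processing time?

Min total: 284 min

Treat this as an assignment problem: match each job to one machine.
Optimal: Kestrel→Machine M2 (76 min), Iris→Machine M1 (62 min), Granite→Machine M4 (24 min), Cove→Machine M5 (62 min), Harbor→Machine M7 (39 min), Umbra→Machine M6 (21 min) — total 76+62+24+62+39+21 = 284 min.
Column-greedy (each machine in turn goes to its cheapest remaining job) gives 397 min, worse by 113.
Swapping Cove↔Kestrel (Cove→Machine M2 181 min, Kestrel→Machine M5 179 min) adds 222.
Checked against all permutations: 284 min is optimal.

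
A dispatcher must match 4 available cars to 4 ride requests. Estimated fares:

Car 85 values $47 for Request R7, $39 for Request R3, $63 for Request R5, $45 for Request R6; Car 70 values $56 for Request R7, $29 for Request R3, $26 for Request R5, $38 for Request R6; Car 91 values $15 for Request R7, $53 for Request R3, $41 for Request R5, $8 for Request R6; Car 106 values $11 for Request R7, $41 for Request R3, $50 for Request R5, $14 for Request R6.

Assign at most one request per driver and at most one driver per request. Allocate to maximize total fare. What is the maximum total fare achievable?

Optimal: Car 85→Request R6 ($45), Car 70→Request R7 ($56), Car 91→Request R3 ($53), Car 106→Request R5 ($50) — total 45+56+53+50 = $204.
Column-greedy (each request in turn goes to its best remaining driver) gives $186, worse by 18.
Swapping Car 91↔Car 85 (Car 91→Request R6 $8, Car 85→Request R3 $39) loses 51.
Every other assignment is strictly worse.

Max total: $204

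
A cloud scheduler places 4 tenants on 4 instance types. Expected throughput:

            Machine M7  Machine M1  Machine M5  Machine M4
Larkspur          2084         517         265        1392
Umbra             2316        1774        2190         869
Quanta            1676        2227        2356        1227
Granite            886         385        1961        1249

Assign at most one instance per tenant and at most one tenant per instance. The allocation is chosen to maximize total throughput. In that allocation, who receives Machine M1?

Optimal: Larkspur→Machine M4 (1392 ops/s), Umbra→Machine M7 (2316 ops/s), Quanta→Machine M1 (2227 ops/s), Granite→Machine M5 (1961 ops/s) — total 1392+2316+2227+1961 = 7896 ops/s.
Row-greedy (each tenant in turn takes its best remaining instance) gives 7750 ops/s, worse by 146.
Swapping Larkspur↔Umbra (Larkspur→Machine M7 2084 ops/s, Umbra→Machine M4 869 ops/s) loses 755.
Quanta's own top instance is Machine M5 (2356 ops/s), but forcing Quanta→Machine M5 and reassigning the rest optimally gives only 7463 ops/s — worse by 433.

Quanta receives Machine M1.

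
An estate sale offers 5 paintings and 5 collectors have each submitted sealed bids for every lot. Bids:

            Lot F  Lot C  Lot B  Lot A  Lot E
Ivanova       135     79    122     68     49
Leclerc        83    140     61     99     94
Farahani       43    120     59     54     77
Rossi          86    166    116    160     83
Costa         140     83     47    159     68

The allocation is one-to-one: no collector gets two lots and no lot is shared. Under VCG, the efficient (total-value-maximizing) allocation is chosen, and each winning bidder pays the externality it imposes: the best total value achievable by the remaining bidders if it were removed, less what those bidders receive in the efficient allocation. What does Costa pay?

Efficient allocation: Ivanova→Lot B ($122), Leclerc→Lot C ($140), Farahani→Lot E ($77), Rossi→Lot A ($160), Costa→Lot F ($140); total welfare W = $639.
Costa receives Lot F at value $140, so the others get W − 140 = $499.
Without Costa: best allocation of the remaining 4 bidders over all 5 lots is Ivanova→Lot F ($135), Leclerc→Lot C ($140), Farahani→Lot E ($77), Rossi→Lot A ($160), total $512.
VCG payment = (others' best without Costa) − (others' welfare with Costa) = 512 − 499 = $13.

Costa pays $13.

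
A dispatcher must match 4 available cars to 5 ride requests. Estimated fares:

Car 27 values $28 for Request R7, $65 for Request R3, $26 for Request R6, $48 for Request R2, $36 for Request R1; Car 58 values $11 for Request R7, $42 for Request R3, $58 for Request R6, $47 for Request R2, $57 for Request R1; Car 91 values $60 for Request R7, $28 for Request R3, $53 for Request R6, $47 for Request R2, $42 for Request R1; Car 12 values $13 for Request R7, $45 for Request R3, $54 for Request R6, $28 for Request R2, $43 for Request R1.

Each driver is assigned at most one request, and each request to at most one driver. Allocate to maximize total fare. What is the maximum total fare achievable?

This is a one-to-one assignment (maximum-weight bipartite matching).
Optimal: Car 27→Request R3 ($65), Car 58→Request R1 ($57), Car 91→Request R7 ($60), Car 12→Request R6 ($54) — total 65+57+60+54 = $236.
Column-greedy (each request in turn goes to its best remaining driver) gives $211, worse by 25.
Next-best assignment: Car 27→Request R3, Car 58→Request R6, Car 91→Request R7, Car 12→Request R1 = $226.
Swapping Car 12↔Car 27 (Car 12→Request R3 $45, Car 27→Request R6 $26) loses 48.

Max total: $236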